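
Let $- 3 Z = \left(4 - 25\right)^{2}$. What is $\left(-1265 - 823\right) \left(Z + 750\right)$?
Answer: $-1259064$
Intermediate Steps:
$Z = -147$ ($Z = - \frac{\left(4 - 25\right)^{2}}{3} = - \frac{\left(-21\right)^{2}}{3} = \left(- \frac{1}{3}\right) 441 = -147$)
$\left(-1265 - 823\right) \left(Z + 750\right) = \left(-1265 - 823\right) \left(-147 + 750\right) = \left(-2088\right) 603 = -1259064$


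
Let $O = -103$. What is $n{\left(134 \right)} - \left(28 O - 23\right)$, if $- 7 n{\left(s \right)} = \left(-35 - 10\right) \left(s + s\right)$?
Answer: $\frac{32409}{7} \approx 4629.9$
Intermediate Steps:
$n{\left(s \right)} = \frac{90 s}{7}$ ($n{\left(s \right)} = - \frac{\left(-35 - 10\right) \left(s + s\right)}{7} = - \frac{\left(-45\right) 2 s}{7} = - \frac{\left(-90\right) s}{7} = \frac{90 s}{7}$)
$n{\left(134 \right)} - \left(28 O - 23\right) = \frac{90}{7} \cdot 134 - \left(28 \left(-103\right) - 23\right) = \frac{12060}{7} - \left(-2884 - 23\right) = \frac{12060}{7} - -2907 = \frac{12060}{7} + 2907 = \frac{32409}{7}$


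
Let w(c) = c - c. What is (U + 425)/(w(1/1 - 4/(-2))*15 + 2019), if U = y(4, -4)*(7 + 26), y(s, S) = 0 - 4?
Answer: 293/2019 ≈ 0.14512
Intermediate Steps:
y(s, S) = -4
w(c) = 0
U = -132 (U = -4*(7 + 26) = -4*33 = -132)
(U + 425)/(w(1/1 - 4/(-2))*15 + 2019) = (-132 + 425)/(0*15 + 2019) = 293/(0 + 2019) = 293/2019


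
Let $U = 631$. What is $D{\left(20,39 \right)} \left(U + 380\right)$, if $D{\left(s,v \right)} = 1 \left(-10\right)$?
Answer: $-10110$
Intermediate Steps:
$D{\left(s,v \right)} = -10$
$D{\left(20,39 \right)} \left(U + 380\right) = - 10 \left(631 + 380\right) = \left(-10\right) 1011 = -10110$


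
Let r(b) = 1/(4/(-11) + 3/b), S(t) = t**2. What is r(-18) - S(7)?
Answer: -1781/35 ≈ -50.886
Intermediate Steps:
r(b) = 1/(-4/11 + 3/b) (r(b) = 1/(4*(-1/11) + 3/b) = 1/(-4/11 + 3/b))
r(-18) - S(7) = -11*(-18)/(-33 + 4*(-18)) - 1*7**2 = -11*(-18)/(-33 - 72) - 1*49 = -11*(-18)/(-105) - 49 = -11*(-18)*(-1/105) - 49 = -66/35 - 49 = -1781/35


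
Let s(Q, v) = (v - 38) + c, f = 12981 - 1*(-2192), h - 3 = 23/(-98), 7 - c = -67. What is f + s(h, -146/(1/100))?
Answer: 609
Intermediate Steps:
c = 74 (c = 7 - 1*(-67) = 7 + 67 = 74)
h = 271/98 (h = 3 + 23/(-98) = 3 + 23*(-1/98) = 3 - 23/98 = 271/98 ≈ 2.7653)
f = 15173 (f = 12981 + 2192 = 15173)
s(Q, v) = 36 + v (s(Q, v) = (v - 38) + 74 = (-38 + v) + 74 = 36 + v)
f + s(h, -146/(1/100)) = 15173 + (36 - 146/(1/100)) = 15173 + (36 - 146/1/100) = 15173 + (36 - 146*100) = 15173 + (36 - 14600) = 15173 - 14564 = 609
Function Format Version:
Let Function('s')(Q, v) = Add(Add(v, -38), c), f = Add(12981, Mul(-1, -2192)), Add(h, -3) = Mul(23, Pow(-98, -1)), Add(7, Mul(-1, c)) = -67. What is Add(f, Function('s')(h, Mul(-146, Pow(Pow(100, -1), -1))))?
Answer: 609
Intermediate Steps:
c = 74 (c = Add(7, Mul(-1, -67)) = Add(7, 67) = 74)
h = Rational(271, 98) (h = Add(3, Mul(23, Pow(-98, -1))) = Add(3, Mul(23, Rational(-1, 98))) = Add(3, Rational(-23, 98)) = Rational(271, 98) ≈ 2.7653)
f = 15173 (f = Add(12981, 2192) = 15173)
Function('s')(Q, v) = Add(36, v) (Function('s')(Q, v) = Add(Add(v, -38), 74) = Add(Add(-38, v), 74) = Add(36, v))
Add(f, Function('s')(h, Mul(-146, Pow(Pow(100, -1), -1)))) = Add(15173, Add(36, Mul(-146, Pow(Pow(100, -1), -1)))) = Add(15173, Add(36, Mul(-146, Pow(Rational(1, 100), -1)))) = Add(15173, Add(36, Mul(-146, 100))) = Add(15173, Add(36, -14600)) = Add(15173, -14564) = 609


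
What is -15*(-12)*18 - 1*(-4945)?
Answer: 8185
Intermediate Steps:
-15*(-12)*18 - 1*(-4945) = 180*18 + 4945 = 3240 + 4945 = 8185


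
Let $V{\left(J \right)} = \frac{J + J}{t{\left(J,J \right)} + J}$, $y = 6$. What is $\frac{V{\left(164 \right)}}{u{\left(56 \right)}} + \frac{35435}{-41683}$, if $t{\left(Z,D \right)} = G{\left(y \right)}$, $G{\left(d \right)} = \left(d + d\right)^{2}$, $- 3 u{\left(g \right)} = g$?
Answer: $- \frac{81524869}{89868548} \approx -0.90716$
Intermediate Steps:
$u{\left(g \right)} = - \frac{g}{3}$
$G{\left(d \right)} = 4 d^{2}$ ($G{\left(d \right)} = \left(2 d\right)^{2} = 4 d^{2}$)
$t{\left(Z,D \right)} = 144$ ($t{\left(Z,D \right)} = 4 \cdot 6^{2} = 4 \cdot 36 = 144$)
$V{\left(J \right)} = \frac{2 J}{144 + J}$ ($V{\left(J \right)} = \frac{J + J}{144 + J} = \frac{2 J}{144 + J}$)
$\frac{V{\left(164 \right)}}{u{\left(56 \right)}} + \frac{35435}{-41683} = \frac{2 \cdot 164 \frac{1}{144 + 164}}{\left(- \frac{1}{3}\right) 56} + \frac{35435}{-41683} = \frac{2 \cdot 164 \cdot \frac{1}{308}}{- \frac{56}{3}} + 35435 \left(- \frac{1}{41683}\right) = 2 \cdot 164 \cdot \frac{1}{308} \left(- \frac{3}{56}\right) - \frac{35435}{41683} = \frac{82}{77} \left(- \frac{3}{56}\right) - \frac{35435}{41683} = - \frac{123}{2156} - \frac{35435}{41683} = - \frac{81524869}{89868548}$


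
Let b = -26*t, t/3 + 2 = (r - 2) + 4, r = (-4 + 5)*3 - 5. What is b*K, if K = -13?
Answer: -2028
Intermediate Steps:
r = -2 (r = 1*3 - 5 = 3 - 5 = -2)
t = -6 (t = -6 + 3*((-2 - 2) + 4) = -6 + 3*(-4 + 4) = -6 + 3*0 = -6 + 0 = -6)
b = 156 (b = -26*(-6) = 156)
b*K = 156*(-13) = -2028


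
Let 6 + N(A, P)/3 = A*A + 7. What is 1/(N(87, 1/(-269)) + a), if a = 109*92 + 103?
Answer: 1/32841 ≈ 3.0450e-5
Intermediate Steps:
a = 10131 (a = 10028 + 103 = 10131)
N(A, P) = 3 + 3*A² (N(A, P) = -18 + 3*(A*A + 7) = -18 + 3*(A² + 7) = -18 + 3*(7 + A²) = -18 + (21 + 3*A²) = 3 + 3*A²)
1/(N(87, 1/(-269)) + a) = 1/((3 + 3*87²) + 10131) = 1/((3 + 3*7569) + 10131) = 1/((3 + 22707) + 10131) = 1/(22710 + 10131) = 1/32841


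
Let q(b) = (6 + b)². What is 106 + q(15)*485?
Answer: 213991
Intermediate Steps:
106 + q(15)*485 = 106 + (6 + 15)²*485 = 106 + 21²*485 = 106 + 441*485 = 106 + 213885 = 213991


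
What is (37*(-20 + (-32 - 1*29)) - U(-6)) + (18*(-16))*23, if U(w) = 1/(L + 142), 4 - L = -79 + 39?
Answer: -1789507/186 ≈ -9621.0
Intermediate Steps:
L = 44 (L = 4 - (-79 + 39) = 4 - 1*(-40) = 4 + 40 = 44)
U(w) = 1/186 (U(w) = 1/(44 + 142) = 1/186)
(37*(-20 + (-32 - 1*29)) - U(-6)) + (18*(-16))*23 = (37*(-20 + (-32 - 1*29)) - 1*1/186) + (18*(-16))*23 = (37*(-20 + (-32 - 29)) - 1/186) - 288*23 = (37*(-20 - 61) - 1/186) - 6624 = (37*(-81) - 1/186) - 6624 = (-2997 - 1/186) - 6624 = -557443/186 - 6624 = -1789507/186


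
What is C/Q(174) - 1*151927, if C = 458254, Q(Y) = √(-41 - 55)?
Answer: -151927 - 229127*I*√6/12 ≈ -1.5193e+5 - 46770.0*I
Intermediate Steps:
Q(Y) = 4*I*√6 (Q(Y) = √(-96) = 4*I*√6)
C/Q(174) - 1*151927 = 458254/((4*I*√6)) - 1*151927 = 458254*(-I*√6/24) - 151927 = -229127*I*√6/12 - 151927 = -151927 - 229127*I*√6/12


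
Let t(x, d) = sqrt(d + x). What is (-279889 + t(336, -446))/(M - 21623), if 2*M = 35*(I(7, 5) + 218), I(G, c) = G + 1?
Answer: 279889/17668 - I*sqrt(110)/17668 ≈ 15.842 - 0.00059362*I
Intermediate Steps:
I(G, c) = 1 + G
M = 3955 (M = (35*((1 + 7) + 218))/2 = (35*(8 + 218))/2 = (35*226)/2 = (1/2)*7910 = 3955)
(-279889 + t(336, -446))/(M - 21623) = (-279889 + sqrt(-446 + 336))/(3955 - 21623) = (-279889 + sqrt(-110))/(-17668) = (-279889 + I*sqrt(110))*(-1/17668) = 279889/17668 - I*sqrt(110)/17668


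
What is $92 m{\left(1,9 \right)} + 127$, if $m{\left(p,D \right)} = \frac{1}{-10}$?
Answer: $\frac{589}{5} \approx 117.8$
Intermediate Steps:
$m{\left(p,D \right)} = - \frac{1}{10}$
$92 m{\left(1,9 \right)} + 127 = 92 \left(- \frac{1}{10}\right) + 127 = - \frac{46}{5} + 127 = \frac{589}{5}$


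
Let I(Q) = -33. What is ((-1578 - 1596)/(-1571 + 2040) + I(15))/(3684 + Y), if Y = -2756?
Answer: -18651/435232 ≈ -0.042853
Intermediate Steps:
((-1578 - 1596)/(-1571 + 2040) + I(15))/(3684 + Y) = ((-1578 - 1596)/(-1571 + 2040) - 33)/(3684 - 2756) = (-3174/469 - 33)/928 = (-3174*1/469 - 33)*(1/928) = (-3174/469 - 33)*(1/928) = -18651/469*1/928 = -18651/435232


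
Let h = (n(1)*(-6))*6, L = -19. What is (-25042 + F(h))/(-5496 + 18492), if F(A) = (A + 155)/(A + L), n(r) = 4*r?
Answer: -1360619/706116 ≈ -1.9269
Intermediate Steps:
h = -144 (h = ((4*1)*(-6))*6 = (4*(-6))*6 = -24*6 = -144)
F(A) = (155 + A)/(-19 + A) (F(A) = (A + 155)/(A - 19) = (155 + A)/(-19 + A))
(-25042 + F(h))/(-5496 + 18492) = (-25042 + (155 - 144)/(-19 - 144))/(-5496 + 18492) = (-25042 + 11/(-163))/12996 = (-25042 - 1/163*11)*(1/12996) = (-25042 - 11/163)*(1/12996) = -4081857/163*1/12996 = -1360619/706116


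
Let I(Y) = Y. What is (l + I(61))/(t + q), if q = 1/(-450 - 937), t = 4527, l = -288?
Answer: -314849/6278948 ≈ -0.050144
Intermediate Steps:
q = -1/1387 (q = 1/(-1387) = -1/1387 ≈ -0.00072098)
(l + I(61))/(t + q) = (-288 + 61)/(4527 - 1/1387) = -227/6278948/1387 = -227*1387/6278948 = -314849/6278948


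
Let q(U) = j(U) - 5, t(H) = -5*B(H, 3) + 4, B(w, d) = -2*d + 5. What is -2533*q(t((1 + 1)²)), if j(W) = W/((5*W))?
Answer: 60792/5 ≈ 12158.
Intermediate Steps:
B(w, d) = 5 - 2*d
t(H) = 9 (t(H) = -5*(5 - 2*3) + 4 = -5*(5 - 6) + 4 = -5*(-1) + 4 = 5 + 4 = 9)
j(W) = ⅕ (j(W) = W*(1/(5*W)) = ⅕)
q(U) = -24/5 (q(U) = ⅕ - 5 = -24/5)
-2533*q(t((1 + 1)²)) = -2533*(-24/5) = 60792/5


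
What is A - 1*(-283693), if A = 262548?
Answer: 546241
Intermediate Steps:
A - 1*(-283693) = 262548 - 1*(-283693) = 262548 + 283693 = 546241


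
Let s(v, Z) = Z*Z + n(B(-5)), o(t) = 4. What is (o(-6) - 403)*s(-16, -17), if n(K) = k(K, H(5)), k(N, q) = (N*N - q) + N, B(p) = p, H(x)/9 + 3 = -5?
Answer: -152019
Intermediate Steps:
H(x) = -72 (H(x) = -27 + 9*(-5) = -27 - 45 = -72)
k(N, q) = N + N² - q (k(N, q) = (N² - q) + N = N + N² - q)
n(K) = 72 + K + K² (n(K) = K + K² - 1*(-72) = K + K² + 72 = 72 + K + K²)
s(v, Z) = 92 + Z² (s(v, Z) = Z*Z + (72 - 5 + (-5)²) = Z² + (72 - 5 + 25) = Z² + 92 = 92 + Z²)
(o(-6) - 403)*s(-16, -17) = (4 - 403)*(92 + (-17)²) = -399*(92 + 289) = -399*381 = -152019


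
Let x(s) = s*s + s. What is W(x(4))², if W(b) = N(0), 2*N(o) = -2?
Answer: 1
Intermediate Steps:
x(s) = s + s² (x(s) = s² + s = s + s²)
N(o) = -1 (N(o) = (½)*(-2) = -1)
W(b) = -1
W(x(4))² = (-1)² = 1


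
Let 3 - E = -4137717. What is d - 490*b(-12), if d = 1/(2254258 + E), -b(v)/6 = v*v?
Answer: 2706107806081/6391978 ≈ 4.2336e+5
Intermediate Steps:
E = 4137720 (E = 3 - 1*(-4137717) = 3 + 4137717 = 4137720)
b(v) = -6*v² (b(v) = -6*v*v = -6*v²)
d = 1/6391978 (d = 1/(2254258 + 4137720) = 1/6391978 ≈ 1.5645e-7)
d - 490*b(-12) = 1/6391978 - 490*(-6*(-12)²) = 1/6391978 - 490*(-6*144) = 1/6391978 - 490*(-864) = 1/6391978 - 1*(-423360) = 1/6391978 + 423360 = 2706107806081/6391978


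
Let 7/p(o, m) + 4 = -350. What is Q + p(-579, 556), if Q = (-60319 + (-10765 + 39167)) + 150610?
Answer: 42017315/354 ≈ 1.1869e+5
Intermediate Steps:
p(o, m) = -7/354 (p(o, m) = 7/(-4 - 350) = 7/(-354) = 7*(-1/354) = -7/354)
Q = 118693 (Q = (-60319 + 28402) + 150610 = -31917 + 150610 = 118693)
Q + p(-579, 556) = 118693 - 7/354 = 42017315/354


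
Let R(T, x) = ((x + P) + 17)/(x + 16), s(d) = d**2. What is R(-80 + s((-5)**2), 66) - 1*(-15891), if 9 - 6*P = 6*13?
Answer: 2606267/164 ≈ 15892.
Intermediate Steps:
P = -23/2 (P = 3/2 - 13 = -23/2 ≈ -11.500)
R(T, x) = (11/2 + x)/(16 + x) (R(T, x) = ((x - 23/2) + 17)/(x + 16) = ((-23/2 + x) + 17)/(16 + x) = (11/2 + x)/(16 + x))
R(-80 + s((-5)**2), 66) - 1*(-15891) = (11/2 + 66)/(16 + 66) - 1*(-15891) = (143/2)/82 + 15891 = (1/82)*(143/2) + 15891 = 143/164 + 15891 = 2606267/164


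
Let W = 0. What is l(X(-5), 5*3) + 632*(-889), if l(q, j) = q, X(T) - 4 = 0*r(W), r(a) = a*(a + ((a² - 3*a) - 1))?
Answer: -561844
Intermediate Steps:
r(a) = a*(-1 + a² - 2*a) (r(a) = a*(a + (-1 + a² - 3*a)) = a*(-1 + a² - 2*a))
X(T) = 4 (X(T) = 4 + 0*(0*(-1 + 0² - 2*0)) = 4 + 0*(0*(-1 + 0 + 0)) = 4 + 0*(0*(-1)) = 4 + 0*0 = 4 + 0 = 4)
l(X(-5), 5*3) + 632*(-889) = 4 + 632*(-889) = 4 - 561848 = -561844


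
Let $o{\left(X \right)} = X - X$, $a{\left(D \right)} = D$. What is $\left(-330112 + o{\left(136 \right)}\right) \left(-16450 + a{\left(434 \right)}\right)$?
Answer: $5287073792$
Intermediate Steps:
$o{\left(X \right)} = 0$
$\left(-330112 + o{\left(136 \right)}\right) \left(-16450 + a{\left(434 \right)}\right) = \left(-330112 + 0\right) \left(-16450 + 434\right) = \left(-330112\right) \left(-16016\right) = 5287073792$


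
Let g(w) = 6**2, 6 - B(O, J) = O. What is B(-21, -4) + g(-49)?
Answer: 63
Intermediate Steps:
B(O, J) = 6 - O
g(w) = 36
B(-21, -4) + g(-49) = (6 - 1*(-21)) + 36 = (6 + 21) + 36 = 27 + 36 = 63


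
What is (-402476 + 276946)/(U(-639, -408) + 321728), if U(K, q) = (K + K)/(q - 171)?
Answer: -2422729/6209393 ≈ -0.39017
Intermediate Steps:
U(K, q) = 2*K/(-171 + q) (U(K, q) = (2*K)/(-171 + q) = 2*K/(-171 + q))
(-402476 + 276946)/(U(-639, -408) + 321728) = (-402476 + 276946)/(2*(-639)/(-171 - 408) + 321728) = -125530/(2*(-639)/(-579) + 321728) = -125530/(2*(-639)*(-1/579) + 321728) = -125530/(426/193 + 321728) = -125530/62093930/193 = -125530*193/62093930 = -2422729/6209393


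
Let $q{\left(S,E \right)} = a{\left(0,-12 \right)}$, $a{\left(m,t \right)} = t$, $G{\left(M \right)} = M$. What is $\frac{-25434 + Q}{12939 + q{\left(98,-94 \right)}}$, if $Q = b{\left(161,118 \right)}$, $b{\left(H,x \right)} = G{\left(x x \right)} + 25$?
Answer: $- \frac{11485}{12927} \approx -0.88845$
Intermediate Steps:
$b{\left(H,x \right)} = 25 + x^{2}$ ($b{\left(H,x \right)} = x x + 25 = x^{2} + 25 = 25 + x^{2}$)
$Q = 13949$ ($Q = 25 + 118^{2} = 25 + 13924 = 13949$)
$q{\left(S,E \right)} = -12$
$\frac{-25434 + Q}{12939 + q{\left(98,-94 \right)}} = \frac{-25434 + 13949}{12939 - 12} = - \frac{11485}{12927}$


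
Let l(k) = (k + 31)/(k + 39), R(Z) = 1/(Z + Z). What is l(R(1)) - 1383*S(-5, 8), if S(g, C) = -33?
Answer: 3605544/79 ≈ 45640.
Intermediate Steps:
R(Z) = 1/(2*Z)
l(k) = (31 + k)/(39 + k)
l(R(1)) - 1383*S(-5, 8) = (31 + (1/2)/1)/(39 + (1/2)/1) - 1383*(-33) = (31 + (1/2)*1)/(39 + (1/2)*1) + 45639 = (31 + 1/2)/(39 + 1/2) + 45639 = (63/2)/(79/2) + 45639 = (2/79)*(63/2) + 45639 = 63/79 + 45639 = 3605544/79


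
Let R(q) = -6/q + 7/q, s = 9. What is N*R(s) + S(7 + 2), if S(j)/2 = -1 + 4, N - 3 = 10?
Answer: 67/9 ≈ 7.4444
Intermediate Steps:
N = 13 (N = 3 + 10 = 13)
S(j) = 6 (S(j) = 2*(-1 + 4) = 2*3 = 6)
R(q) = 1/q
N*R(s) + S(7 + 2) = 13/9 + 6 = 67/9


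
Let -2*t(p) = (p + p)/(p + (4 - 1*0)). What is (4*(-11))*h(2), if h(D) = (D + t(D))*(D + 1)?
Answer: -220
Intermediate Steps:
t(p) = -p/(4 + p) (t(p) = -(p + p)/(2*(p + (4 - 1*0))) = -2*p/(2*(p + (4 + 0))) = -2*p/(2*(p + 4)) = -2*p/(2*(4 + p)) = -p/(4 + p))
h(D) = (1 + D)*(D - D/(4 + D)) (h(D) = (D - D/(4 + D))*(D + 1) = (D - D/(4 + D))*(1 + D) = (1 + D)*(D - D/(4 + D)))
(4*(-11))*h(2) = (4*(-11))*(2*(3 + 2² + 4*2)/(4 + 2)) = -88*(3 + 4 + 8)/6 = -88*15/6 = -44*5 = -220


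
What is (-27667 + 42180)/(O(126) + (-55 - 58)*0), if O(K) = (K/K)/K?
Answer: 1828638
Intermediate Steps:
O(K) = 1/K
(-27667 + 42180)/(O(126) + (-55 - 58)*0) = (-27667 + 42180)/(1/126 + (-55 - 58)*0) = 14513/(1/126 - 113*0) = 14513/(1/126 + 0) = 14513/(1/126) = 14513*126 = 1828638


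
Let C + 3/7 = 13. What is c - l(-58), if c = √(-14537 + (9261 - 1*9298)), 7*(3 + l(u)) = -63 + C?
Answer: 500/49 + I*√14574 ≈ 10.204 + 120.72*I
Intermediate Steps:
C = 88/7 (C = -3/7 + 13 = 88/7 ≈ 12.571)
l(u) = -500/49 (l(u) = -3 + (-63 + 88/7)/7 = -3 + (⅐)*(-353/7) = -3 - 353/49 = -500/49)
c = I*√14574 (c = √(-14537 + (9261 - 9298)) = √(-14537 - 37) = √(-14574) = I*√14574 ≈ 120.72*I)
c - l(-58) = I*√14574 - 1*(-500/49) = I*√14574 + 500/49 = 500/49 + I*√14574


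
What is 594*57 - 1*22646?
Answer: 11212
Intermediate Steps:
594*57 - 1*22646 = 33858 - 22646 = 11212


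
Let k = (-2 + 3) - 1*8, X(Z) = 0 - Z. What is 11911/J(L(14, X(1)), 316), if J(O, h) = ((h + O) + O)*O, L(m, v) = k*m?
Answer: -11911/11760 ≈ -1.0128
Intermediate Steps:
X(Z) = -Z
k = -7 (k = 1 - 8 = -7)
L(m, v) = -7*m
J(O, h) = O*(h + 2*O) (J(O, h) = ((O + h) + O)*O = (h + 2*O)*O = O*(h + 2*O))
11911/J(L(14, X(1)), 316) = 11911/(((-7*14)*(316 + 2*(-7*14)))) = 11911/((-98*(316 + 2*(-98)))) = 11911/((-98*(316 - 196))) = 11911/((-98*120)) = 11911/(-11760) = 11911*(-1/11760) = -11911/11760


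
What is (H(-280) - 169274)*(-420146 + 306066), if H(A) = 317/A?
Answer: 135176349524/7 ≈ 1.9311e+10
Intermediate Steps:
(H(-280) - 169274)*(-420146 + 306066) = (317/(-280) - 169274)*(-420146 + 306066) = (317*(-1/280) - 169274)*(-114080) = (-317/280 - 169274)*(-114080) = -47397037/280*(-114080) = 135176349524/7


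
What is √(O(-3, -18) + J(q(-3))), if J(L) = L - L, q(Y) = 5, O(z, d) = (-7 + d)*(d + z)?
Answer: 5*√21 ≈ 22.913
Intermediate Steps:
J(L) = 0
√(O(-3, -18) + J(q(-3))) = √(((-18)² - 7*(-18) - 7*(-3) - 18*(-3)) + 0) = √((324 + 126 + 21 + 54) + 0) = √(525 + 0) = √525 = 5*√21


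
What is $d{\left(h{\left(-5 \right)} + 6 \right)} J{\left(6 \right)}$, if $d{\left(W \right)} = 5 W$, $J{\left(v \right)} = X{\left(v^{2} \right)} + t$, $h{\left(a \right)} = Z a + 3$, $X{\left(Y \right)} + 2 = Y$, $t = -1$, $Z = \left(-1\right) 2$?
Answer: $3135$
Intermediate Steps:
$Z = -2$
$X{\left(Y \right)} = -2 + Y$
$h{\left(a \right)} = 3 - 2 a$ ($h{\left(a \right)} = - 2 a + 3 = 3 - 2 a$)
$J{\left(v \right)} = -3 + v^{2}$ ($J{\left(v \right)} = \left(-2 + v^{2}\right) - 1 = -3 + v^{2}$)
$d{\left(h{\left(-5 \right)} + 6 \right)} J{\left(6 \right)} = 5 \left(\left(3 - -10\right) + 6\right) \left(-3 + 6^{2}\right) = 5 \left(\left(3 + 10\right) + 6\right) \left(-3 + 36\right) = 5 \left(13 + 6\right) 33 = 5 \cdot 19 \cdot 33 = 95 \cdot 33 = 3135$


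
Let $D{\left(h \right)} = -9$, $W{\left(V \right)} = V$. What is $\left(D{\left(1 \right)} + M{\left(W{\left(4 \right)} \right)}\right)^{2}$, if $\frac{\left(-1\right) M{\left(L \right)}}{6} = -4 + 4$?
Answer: $81$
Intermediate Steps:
$M{\left(L \right)} = 0$ ($M{\left(L \right)} = - 6 \left(-4 + 4\right) = \left(-6\right) 0 = 0$)
$\left(D{\left(1 \right)} + M{\left(W{\left(4 \right)} \right)}\right)^{2} = \left(-9 + 0\right)^{2} = \left(-9\right)^{2} = 81$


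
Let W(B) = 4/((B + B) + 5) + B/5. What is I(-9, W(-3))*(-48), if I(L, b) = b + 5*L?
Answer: 11904/5 ≈ 2380.8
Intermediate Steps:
W(B) = 4/(5 + 2*B) + B/5 (W(B) = 4/(2*B + 5) + B*(⅕) = 4/(5 + 2*B) + B/5)
I(-9, W(-3))*(-48) = ((20 + 2*(-3)² + 5*(-3))/(5*(5 + 2*(-3))) + 5*(-9))*(-48) = ((20 + 2*9 - 15)/(5*(5 - 6)) - 45)*(-48) = ((⅕)*(20 + 18 - 15)/(-1) - 45)*(-48) = ((⅕)*(-1)*23 - 45)*(-48) = (-23/5 - 45)*(-48) = -248/5*(-48) = 11904/5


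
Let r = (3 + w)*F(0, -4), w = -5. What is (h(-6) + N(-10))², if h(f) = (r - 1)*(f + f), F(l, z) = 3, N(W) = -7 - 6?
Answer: 5041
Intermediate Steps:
N(W) = -13
r = -6 (r = (3 - 5)*3 = -2*3 = -6)
h(f) = -14*f (h(f) = (-6 - 1)*(f + f) = -14*f)
(h(-6) + N(-10))² = (-14*(-6) - 13)² = (84 - 13)² = 71² = 5041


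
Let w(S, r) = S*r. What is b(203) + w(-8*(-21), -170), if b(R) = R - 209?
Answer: -28566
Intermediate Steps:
b(R) = -209 + R
b(203) + w(-8*(-21), -170) = (-209 + 203) - 8*(-21)*(-170) = -6 + 168*(-170) = -6 - 28560 = -28566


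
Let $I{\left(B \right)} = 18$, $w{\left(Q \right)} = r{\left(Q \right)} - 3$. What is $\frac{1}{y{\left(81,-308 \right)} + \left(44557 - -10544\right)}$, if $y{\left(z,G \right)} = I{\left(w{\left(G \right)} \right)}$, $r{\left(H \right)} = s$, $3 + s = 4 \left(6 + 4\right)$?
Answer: $\frac{1}{55119} \approx 1.8143 \cdot 10^{-5}$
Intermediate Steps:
$s = 37$ ($s = -3 + 4 \left(6 + 4\right) = -3 + 4 \cdot 10 = -3 + 40 = 37$)
$r{\left(H \right)} = 37$
$w{\left(Q \right)} = 34$ ($w{\left(Q \right)} = 37 - 3 = 34$)
$y{\left(z,G \right)} = 18$
$\frac{1}{y{\left(81,-308 \right)} + \left(44557 - -10544\right)} = \frac{1}{18 + \left(44557 - -10544\right)} = \frac{1}{18 + \left(44557 + 10544\right)} = \frac{1}{18 + 55101} = \frac{1}{55119}$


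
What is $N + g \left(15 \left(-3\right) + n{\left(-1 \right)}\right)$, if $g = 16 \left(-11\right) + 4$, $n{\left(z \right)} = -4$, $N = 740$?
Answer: $9168$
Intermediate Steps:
$g = -172$ ($g = -176 + 4 = -172$)
$N + g \left(15 \left(-3\right) + n{\left(-1 \right)}\right) = 740 - 172 \left(15 \left(-3\right) - 4\right) = 740 - 172 \left(-45 - 4\right) = 740 - -8428 = 740 + 8428 = 9168$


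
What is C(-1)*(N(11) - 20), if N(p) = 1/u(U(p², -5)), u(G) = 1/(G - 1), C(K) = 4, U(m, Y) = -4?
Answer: -100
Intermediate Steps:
u(G) = 1/(-1 + G)
N(p) = -5 (N(p) = 1/(1/(-1 - 4)) = 1/(1/(-5)) = 1/(-⅕) = -5)
C(-1)*(N(11) - 20) = 4*(-5 - 20) = 4*(-25) = -100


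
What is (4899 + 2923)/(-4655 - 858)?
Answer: -7822/5513 ≈ -1.4188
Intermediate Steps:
(4899 + 2923)/(-4655 - 858) = 7822/(-5513) = 7822*(-1/5513) = -7822/5513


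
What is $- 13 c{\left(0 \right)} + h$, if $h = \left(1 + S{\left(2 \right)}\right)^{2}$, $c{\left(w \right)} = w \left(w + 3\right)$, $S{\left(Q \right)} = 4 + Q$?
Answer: $49$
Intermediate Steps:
$c{\left(w \right)} = w \left(3 + w\right)$
$h = 49$ ($h = \left(1 + \left(4 + 2\right)\right)^{2} = \left(1 + 6\right)^{2} = 7^{2} = 49$)
$- 13 c{\left(0 \right)} + h = - 13 \cdot 0 \left(3 + 0\right) + 49 = - 13 \cdot 0 \cdot 3 + 49 = \left(-13\right) 0 + 49 = 0 + 49 = 49$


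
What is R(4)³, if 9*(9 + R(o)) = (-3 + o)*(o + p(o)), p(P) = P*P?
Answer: -226981/729 ≈ -311.36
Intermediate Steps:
p(P) = P²
R(o) = -9 + (-3 + o)*(o + o²)/9 (R(o) = -9 + ((-3 + o)*(o + o²))/9 = -9 + (-3 + o)*(o + o²)/9)
R(4)³ = (-9 - 2/9*4² - ⅓*4 + (⅑)*4³)³ = (-9 - 2/9*16 - 4/3 + (⅑)*64)³ = (-9 - 32/9 - 4/3 + 64/9)³ = (-61/9)³ = -226981/729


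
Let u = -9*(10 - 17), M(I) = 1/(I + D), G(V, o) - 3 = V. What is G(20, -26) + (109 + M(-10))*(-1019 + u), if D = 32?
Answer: -1146469/11 ≈ -1.0422e+5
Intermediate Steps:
G(V, o) = 3 + V
M(I) = 1/(32 + I) (M(I) = 1/(I + 32) = 1/(32 + I))
u = 63 (u = -9*(-7) = 63)
G(20, -26) + (109 + M(-10))*(-1019 + u) = (3 + 20) + (109 + 1/(32 - 10))*(-1019 + 63) = 23 + (109 + 1/22)*(-956) = 23 + (2399/22)*(-956) = 23 - 1146722/11 = -1146469/11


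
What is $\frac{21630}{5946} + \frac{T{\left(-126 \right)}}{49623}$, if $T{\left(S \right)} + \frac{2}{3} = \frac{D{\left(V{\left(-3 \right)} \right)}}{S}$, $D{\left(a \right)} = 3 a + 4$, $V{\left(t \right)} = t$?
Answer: $\frac{22540177001}{6196225518} \approx 3.6377$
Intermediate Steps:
$D{\left(a \right)} = 4 + 3 a$
$T{\left(S \right)} = - \frac{2}{3} - \frac{5}{S}$ ($T{\left(S \right)} = - \frac{2}{3} + \frac{4 + 3 \left(-3\right)}{S} = - \frac{2}{3} + \frac{4 - 9}{S} = - \frac{2}{3} - \frac{5}{S}$)
$\frac{21630}{5946} + \frac{T{\left(-126 \right)}}{49623} = \frac{21630}{5946} + \frac{- \frac{2}{3} - \frac{5}{-126}}{49623} = 21630 \cdot \frac{1}{5946} + \left(- \frac{2}{3} - - \frac{5}{126}\right) \frac{1}{49623} = \frac{3605}{991} + \left(- \frac{2}{3} + \frac{5}{126}\right) \frac{1}{49623} = \frac{3605}{991} - \frac{79}{6252498} = \frac{22540177001}{6196225518}$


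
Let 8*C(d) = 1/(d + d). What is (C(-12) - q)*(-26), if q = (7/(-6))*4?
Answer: -11635/96 ≈ -121.20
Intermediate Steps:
C(d) = 1/(16*d) (C(d) = 1/(8*(d + d)) = 1/(8*((2*d))) = (1/(2*d))/8 = 1/(16*d))
q = -14/3 (q = -⅙*7*4 = -7/6*4 = -14/3 ≈ -4.6667)
(C(-12) - q)*(-26) = ((1/16)/(-12) - 1*(-14/3))*(-26) = ((1/16)*(-1/12) + 14/3)*(-26) = (-1/192 + 14/3)*(-26) = (895/192)*(-26) = -11635/96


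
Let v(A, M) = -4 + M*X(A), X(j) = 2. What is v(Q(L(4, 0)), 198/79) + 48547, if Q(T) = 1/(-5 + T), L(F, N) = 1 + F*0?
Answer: 3835293/79 ≈ 48548.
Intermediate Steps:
L(F, N) = 1 (L(F, N) = 1 + 0 = 1)
v(A, M) = -4 + 2*M (v(A, M) = -4 + M*2 = -4 + 2*M)
v(Q(L(4, 0)), 198/79) + 48547 = (-4 + 2*(198/79)) + 48547 = (-4 + 396/79) + 48547 = 80/79 + 48547 = 3835293/79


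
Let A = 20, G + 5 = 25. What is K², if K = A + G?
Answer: 1600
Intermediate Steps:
G = 20 (G = -5 + 25 = 20)
K = 40 (K = 20 + 20 = 40)
K² = 40² = 1600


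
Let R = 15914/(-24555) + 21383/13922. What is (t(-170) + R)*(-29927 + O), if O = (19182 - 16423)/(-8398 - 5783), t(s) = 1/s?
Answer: -1087602975333360754/41206653961335 ≈ -26394.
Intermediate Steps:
O = -2759/14181 (O = 2759/(-14181) = 2759*(-1/14181) = -2759/14181 ≈ -0.19456)
R = 303504857/341854710 (R = 15914*(-1/24555) + 21383*(1/13922) = -15914/24555 + 21383/13922 = 303504857/341854710 ≈ 0.88782)
(t(-170) + R)*(-29927 + O) = (1/(-170) + 303504857/341854710)*(-29927 - 2759/14181) = (-1/170 + 303504857/341854710)*(-424397546/14181) = (2562698549/2905765035)*(-424397546/14181) = -1087602975333360754/41206653961335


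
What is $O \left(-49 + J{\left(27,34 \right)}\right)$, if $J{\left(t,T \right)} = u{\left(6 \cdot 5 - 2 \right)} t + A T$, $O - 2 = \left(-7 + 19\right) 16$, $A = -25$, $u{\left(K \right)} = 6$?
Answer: $-142978$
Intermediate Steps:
$O = 194$ ($O = 2 + \left(-7 + 19\right) 16 = 2 + 12 \cdot 16 = 2 + 192 = 194$)
$J{\left(t,T \right)} = - 25 T + 6 t$ ($J{\left(t,T \right)} = 6 t - 25 T = - 25 T + 6 t$)
$O \left(-49 + J{\left(27,34 \right)}\right) = 194 \left(-49 + \left(\left(-25\right) 34 + 6 \cdot 27\right)\right) = 194 \left(-49 + \left(-850 + 162\right)\right) = 194 \left(-49 - 688\right) = 194 \left(-737\right) = -142978$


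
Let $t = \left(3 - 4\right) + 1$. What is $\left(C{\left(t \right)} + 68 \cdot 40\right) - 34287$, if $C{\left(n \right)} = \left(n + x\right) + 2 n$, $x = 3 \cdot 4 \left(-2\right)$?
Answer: $-31591$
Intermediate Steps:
$x = -24$ ($x = 12 \left(-2\right) = -24$)
$t = 0$ ($t = -1 + 1 = 0$)
$C{\left(n \right)} = -24 + 3 n$ ($C{\left(n \right)} = \left(n - 24\right) + 2 n = \left(-24 + n\right) + 2 n = -24 + 3 n$)
$\left(C{\left(t \right)} + 68 \cdot 40\right) - 34287 = \left(\left(-24 + 3 \cdot 0\right) + 68 \cdot 40\right) - 34287 = \left(\left(-24 + 0\right) + 2720\right) - 34287 = \left(-24 + 2720\right) - 34287 = 2696 - 34287 = -31591$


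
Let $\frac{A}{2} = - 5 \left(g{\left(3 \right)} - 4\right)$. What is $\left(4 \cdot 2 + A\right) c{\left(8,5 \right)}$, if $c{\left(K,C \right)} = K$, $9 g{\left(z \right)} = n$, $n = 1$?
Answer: $\frac{3376}{9} \approx 375.11$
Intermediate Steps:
$g{\left(z \right)} = \frac{1}{9}$ ($g{\left(z \right)} = \frac{1}{9} \cdot 1 = \frac{1}{9}$)
$A = \frac{350}{9}$ ($A = 2 \left(- 5 \left(\frac{1}{9} - 4\right)\right) = 2 \left(\left(-5\right) \left(- \frac{35}{9}\right)\right) = 2 \cdot \frac{175}{9} = \frac{350}{9} \approx 38.889$)
$\left(4 \cdot 2 + A\right) c{\left(8,5 \right)} = \left(4 \cdot 2 + \frac{350}{9}\right) 8 = \left(8 + \frac{350}{9}\right) 8 = \frac{422}{9} \cdot 8 = \frac{3376}{9}$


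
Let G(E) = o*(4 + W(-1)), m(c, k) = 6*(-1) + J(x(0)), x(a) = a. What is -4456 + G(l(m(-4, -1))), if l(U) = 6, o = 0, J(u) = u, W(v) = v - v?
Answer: -4456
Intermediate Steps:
W(v) = 0
m(c, k) = -6 (m(c, k) = 6*(-1) + 0 = -6 + 0 = -6)
G(E) = 0 (G(E) = 0*(4 + 0) = 0*4 = 0)
-4456 + G(l(m(-4, -1))) = -4456 + 0 = -4456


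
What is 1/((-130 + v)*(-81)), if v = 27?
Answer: 1/8343 ≈ 0.00011986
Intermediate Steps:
1/((-130 + v)*(-81)) = 1/((-130 + 27)*(-81)) = 1/(-103*(-81)) = 1/8343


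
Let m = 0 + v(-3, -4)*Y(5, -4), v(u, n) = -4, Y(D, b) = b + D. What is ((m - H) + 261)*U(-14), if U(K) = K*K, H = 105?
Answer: 29792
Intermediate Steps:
Y(D, b) = D + b
U(K) = K²
m = -4 (m = 0 - 4*(5 - 4) = 0 - 4*1 = 0 - 4 = -4)
((m - H) + 261)*U(-14) = ((-4 - 1*105) + 261)*(-14)² = ((-4 - 105) + 261)*196 = (-109 + 261)*196 = 152*196 = 29792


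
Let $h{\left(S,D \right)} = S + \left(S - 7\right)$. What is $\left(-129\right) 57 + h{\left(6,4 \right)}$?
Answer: $-7348$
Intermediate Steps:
$h{\left(S,D \right)} = -7 + 2 S$ ($h{\left(S,D \right)} = S + \left(-7 + S\right) = -7 + 2 S$)
$\left(-129\right) 57 + h{\left(6,4 \right)} = \left(-129\right) 57 + \left(-7 + 2 \cdot 6\right) = -7353 + \left(-7 + 12\right) = -7353 + 5 = -7348$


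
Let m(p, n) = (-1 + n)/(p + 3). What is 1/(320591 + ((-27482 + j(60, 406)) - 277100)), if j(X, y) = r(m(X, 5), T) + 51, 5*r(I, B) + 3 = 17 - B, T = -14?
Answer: 5/80328 ≈ 6.2245e-5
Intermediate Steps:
m(p, n) = (-1 + n)/(3 + p)
r(I, B) = 14/5 - B/5 (r(I, B) = -⅗ + (17 - B)/5 = -⅗ + (17/5 - B/5) = 14/5 - B/5)
j(X, y) = 283/5 (j(X, y) = (14/5 - ⅕*(-14)) + 51 = (14/5 + 14/5) + 51 = 28/5 + 51 = 283/5)
1/(320591 + ((-27482 + j(60, 406)) - 277100)) = 1/(320591 + ((-27482 + 283/5) - 277100)) = 1/(320591 + (-137127/5 - 277100)) = 1/(320591 - 1522627/5) = 1/(80328/5) = 5/80328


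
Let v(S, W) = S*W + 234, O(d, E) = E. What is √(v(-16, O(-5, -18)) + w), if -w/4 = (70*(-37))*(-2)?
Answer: I*√20198 ≈ 142.12*I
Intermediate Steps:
v(S, W) = 234 + S*W
w = -20720 (w = -4*70*(-37)*(-2) = -(-10360)*(-2) = -4*5180 = -20720)
√(v(-16, O(-5, -18)) + w) = √((234 - 16*(-18)) - 20720) = √((234 + 288) - 20720) = √(522 - 20720) = √(-20198) = I*√20198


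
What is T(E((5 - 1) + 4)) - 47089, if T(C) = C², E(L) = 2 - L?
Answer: -47053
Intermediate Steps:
T(E((5 - 1) + 4)) - 47089 = (2 - ((5 - 1) + 4))² - 47089 = (2 - (4 + 4))² - 47089 = (2 - 1*8)² - 47089 = (2 - 8)² - 47089 = (-6)² - 47089 = 36 - 47089 = -47053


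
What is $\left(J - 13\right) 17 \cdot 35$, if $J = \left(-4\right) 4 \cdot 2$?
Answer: $-26775$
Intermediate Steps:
$J = -32$ ($J = \left(-16\right) 2 = -32$)
$\left(J - 13\right) 17 \cdot 35 = \left(-32 - 13\right) 17 \cdot 35 = \left(-45\right) 17 \cdot 35 = \left(-765\right) 35 = -26775$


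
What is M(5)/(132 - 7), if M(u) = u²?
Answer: ⅕ ≈ 0.20000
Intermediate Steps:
M(5)/(132 - 7) = 5²/(132 - 7) = 25/125 = (1/125)*25 = ⅕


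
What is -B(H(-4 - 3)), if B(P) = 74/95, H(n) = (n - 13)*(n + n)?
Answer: -74/95 ≈ -0.77895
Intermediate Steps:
H(n) = 2*n*(-13 + n) (H(n) = (-13 + n)*(2*n) = 2*n*(-13 + n))
B(P) = 74/95 (B(P) = 74*(1/95) = 74/95)
-B(H(-4 - 3)) = -1*74/95 = -74/95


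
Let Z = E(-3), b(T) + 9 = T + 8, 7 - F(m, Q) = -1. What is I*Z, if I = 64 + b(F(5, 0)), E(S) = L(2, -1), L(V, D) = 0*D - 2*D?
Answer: 142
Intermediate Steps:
F(m, Q) = 8 (F(m, Q) = 7 - 1*(-1) = 7 + 1 = 8)
b(T) = -1 + T (b(T) = -9 + (T + 8) = -9 + (8 + T) = -1 + T)
L(V, D) = -2*D (L(V, D) = 0 - 2*D = -2*D)
E(S) = 2 (E(S) = -2*(-1) = 2)
I = 71 (I = 64 + (-1 + 8) = 64 + 7 = 71)
Z = 2
I*Z = 71*2 = 142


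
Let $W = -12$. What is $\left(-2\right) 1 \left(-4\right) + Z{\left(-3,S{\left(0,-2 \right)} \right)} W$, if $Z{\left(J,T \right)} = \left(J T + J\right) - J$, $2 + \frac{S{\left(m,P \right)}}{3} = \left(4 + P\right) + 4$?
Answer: $440$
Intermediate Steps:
$S{\left(m,P \right)} = 18 + 3 P$ ($S{\left(m,P \right)} = -6 + 3 \left(\left(4 + P\right) + 4\right) = -6 + 3 \left(8 + P\right) = -6 + \left(24 + 3 P\right) = 18 + 3 P$)
$Z{\left(J,T \right)} = J T$ ($Z{\left(J,T \right)} = \left(J + J T\right) - J = J T$)
$\left(-2\right) 1 \left(-4\right) + Z{\left(-3,S{\left(0,-2 \right)} \right)} W = \left(-2\right) 1 \left(-4\right) + - 3 \left(18 + 3 \left(-2\right)\right) \left(-12\right) = \left(-2\right) \left(-4\right) + - 3 \left(18 - 6\right) \left(-12\right) = 8 + \left(-3\right) 12 \left(-12\right) = 8 - -432 = 8 + 432 = 440$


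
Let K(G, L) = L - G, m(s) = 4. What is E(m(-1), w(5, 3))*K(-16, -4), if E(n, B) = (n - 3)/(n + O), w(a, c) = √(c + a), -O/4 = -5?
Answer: ½ ≈ 0.50000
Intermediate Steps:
O = 20 (O = -4*(-5) = 20)
w(a, c) = √(a + c)
E(n, B) = (-3 + n)/(20 + n) (E(n, B) = (n - 3)/(n + 20) = (-3 + n)/(20 + n))
E(m(-1), w(5, 3))*K(-16, -4) = ((-3 + 4)/(20 + 4))*(-4 - 1*(-16)) = (1/24)*(-4 + 16) = ((1/24)*1)*12 = (1/24)*12 = ½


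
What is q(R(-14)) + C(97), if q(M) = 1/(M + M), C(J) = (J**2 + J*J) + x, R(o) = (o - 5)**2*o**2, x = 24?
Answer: 2666369105/141512 ≈ 18842.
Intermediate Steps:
R(o) = o**2*(-5 + o)**2 (R(o) = (-5 + o)**2*o**2 = o**2*(-5 + o)**2)
C(J) = 24 + 2*J**2 (C(J) = (J**2 + J*J) + 24 = (J**2 + J**2) + 24 = 2*J**2 + 24 = 24 + 2*J**2)
q(M) = 1/(2*M)
q(R(-14)) + C(97) = 1/(2*(((-14)**2*(-5 - 14)**2))) + (24 + 2*97**2) = 1/(2*((196*(-19)**2))) + (24 + 2*9409) = 1/(2*((196*361))) + (24 + 18818) = (1/2)/70756 + 18842 = (1/2)*(1/70756) + 18842 = 1/141512 + 18842 = 2666369105/141512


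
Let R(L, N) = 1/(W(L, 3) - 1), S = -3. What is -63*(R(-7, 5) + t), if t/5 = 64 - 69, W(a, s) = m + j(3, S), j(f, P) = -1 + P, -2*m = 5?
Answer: 7917/5 ≈ 1583.4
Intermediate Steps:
m = -5/2 (m = -½*5 = -5/2 ≈ -2.5000)
W(a, s) = -13/2 (W(a, s) = -5/2 + (-1 - 3) = -5/2 - 4 = -13/2)
t = -25 (t = 5*(64 - 69) = 5*(-5) = -25)
R(L, N) = -2/15 (R(L, N) = 1/(-13/2 - 1) = 1/(-15/2) = -2/15)
-63*(R(-7, 5) + t) = -63*(-2/15 - 25) = -63*(-377/15) = 7917/5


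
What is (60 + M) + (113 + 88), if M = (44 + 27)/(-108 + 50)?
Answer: 15067/58 ≈ 259.78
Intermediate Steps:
M = -71/58 (M = 71/(-58) = 71*(-1/58) = -71/58 ≈ -1.2241)
(60 + M) + (113 + 88) = (60 - 71/58) + (113 + 88) = 3409/58 + 201 = 15067/58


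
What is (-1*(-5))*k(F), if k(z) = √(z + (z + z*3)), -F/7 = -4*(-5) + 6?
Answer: 5*I*√910 ≈ 150.83*I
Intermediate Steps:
F = -182 (F = -7*(-4*(-5) + 6) = -7*(20 + 6) = -7*26 = -182)
k(z) = √5*√z (k(z) = √(z + (z + 3*z)) = √(z + 4*z) = √(5*z) = √5*√z)
(-1*(-5))*k(F) = (-1*(-5))*(√5*√(-182)) = 5*(√5*(I*√182)) = 5*(I*√910) = 5*I*√910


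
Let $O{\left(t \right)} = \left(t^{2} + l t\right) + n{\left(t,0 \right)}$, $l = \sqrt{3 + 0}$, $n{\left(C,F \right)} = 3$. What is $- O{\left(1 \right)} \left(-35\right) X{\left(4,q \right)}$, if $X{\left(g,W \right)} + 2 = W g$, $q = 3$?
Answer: $1400 + 350 \sqrt{3} \approx 2006.2$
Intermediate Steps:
$l = \sqrt{3} \approx 1.732$
$O{\left(t \right)} = 3 + t^{2} + t \sqrt{3}$ ($O{\left(t \right)} = \left(t^{2} + \sqrt{3} t\right) + 3 = \left(t^{2} + t \sqrt{3}\right) + 3 = 3 + t^{2} + t \sqrt{3}$)
$X{\left(g,W \right)} = -2 + W g$
$- O{\left(1 \right)} \left(-35\right) X{\left(4,q \right)} = - \left(3 + 1^{2} + 1 \sqrt{3}\right) \left(-35\right) \left(-2 + 3 \cdot 4\right) = - \left(3 + 1 + \sqrt{3}\right) \left(-35\right) \left(-2 + 12\right) = - \left(4 + \sqrt{3}\right) \left(-35\right) 10 = - \left(-140 - 35 \sqrt{3}\right) 10 = - (-1400 - 350 \sqrt{3}) = 1400 + 350 \sqrt{3}$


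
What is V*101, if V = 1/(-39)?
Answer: -101/39 ≈ -2.5897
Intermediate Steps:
V = -1/39 ≈ -0.025641
V*101 = -1/39*101 = -101/39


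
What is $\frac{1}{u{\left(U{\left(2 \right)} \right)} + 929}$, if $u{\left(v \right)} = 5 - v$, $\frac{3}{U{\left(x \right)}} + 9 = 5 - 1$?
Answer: $\frac{5}{4673} \approx 0.00107$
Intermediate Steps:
$U{\left(x \right)} = - \frac{3}{5}$ ($U{\left(x \right)} = \frac{3}{-9 + \left(5 - 1\right)} = \frac{3}{-9 + 4} = \frac{3}{-5} = 3 \left(- \frac{1}{5}\right) = - \frac{3}{5}$)
$\frac{1}{u{\left(U{\left(2 \right)} \right)} + 929} = \frac{1}{\left(5 - - \frac{3}{5}\right) + 929} = \frac{1}{\left(5 + \frac{3}{5}\right) + 929} = \frac{1}{\frac{28}{5} + 929} = \frac{1}{\frac{4673}{5}} = \frac{5}{4673}$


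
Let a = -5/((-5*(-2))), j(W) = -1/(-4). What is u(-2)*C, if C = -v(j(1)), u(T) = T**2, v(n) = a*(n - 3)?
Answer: -11/2 ≈ -5.5000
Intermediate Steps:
j(W) = 1/4 (j(W) = -1*(-1/4) = 1/4)
a = -1/2 (a = -5/10 = -5*1/10 = -1/2 ≈ -0.50000)
v(n) = 3/2 - n/2 (v(n) = -(n - 3)/2 = -(-3 + n)/2 = 3/2 - n/2)
C = -11/8 (C = -(3/2 - 1/2*1/4) = -(3/2 - 1/8) = -1*11/8 = -11/8 ≈ -1.3750)
u(-2)*C = (-2)**2*(-11/8) = 4*(-11/8) = -11/2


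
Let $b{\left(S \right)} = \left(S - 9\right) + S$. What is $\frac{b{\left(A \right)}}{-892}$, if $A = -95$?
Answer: $\frac{199}{892} \approx 0.22309$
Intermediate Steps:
$b{\left(S \right)} = -9 + 2 S$ ($b{\left(S \right)} = \left(-9 + S\right) + S = -9 + 2 S$)
$\frac{b{\left(A \right)}}{-892} = \frac{-9 + 2 \left(-95\right)}{-892} = \left(-9 - 190\right) \left(- \frac{1}{892}\right) = \left(-199\right) \left(- \frac{1}{892}\right) = \frac{199}{892}$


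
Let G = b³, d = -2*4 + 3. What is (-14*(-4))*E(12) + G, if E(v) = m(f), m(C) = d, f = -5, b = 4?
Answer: -216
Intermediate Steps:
d = -5 (d = -8 + 3 = -5)
m(C) = -5
E(v) = -5
G = 64 (G = 4³ = 64)
(-14*(-4))*E(12) + G = -14*(-4)*(-5) + 64 = 56*(-5) + 64 = -280 + 64 = -216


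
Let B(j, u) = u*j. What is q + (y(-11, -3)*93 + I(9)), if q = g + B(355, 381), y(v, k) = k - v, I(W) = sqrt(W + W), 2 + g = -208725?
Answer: -72728 + 3*sqrt(2) ≈ -72724.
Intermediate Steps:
g = -208727 (g = -2 - 208725 = -208727)
I(W) = sqrt(2)*sqrt(W) (I(W) = sqrt(2*W) = sqrt(2)*sqrt(W))
B(j, u) = j*u
q = -73472 (q = -208727 + 355*381 = -208727 + 135255 = -73472)
q + (y(-11, -3)*93 + I(9)) = -73472 + ((-3 - 1*(-11))*93 + sqrt(2)*sqrt(9)) = -73472 + ((-3 + 11)*93 + sqrt(2)*3) = -73472 + (8*93 + 3*sqrt(2)) = -73472 + (744 + 3*sqrt(2)) = -72728 + 3*sqrt(2)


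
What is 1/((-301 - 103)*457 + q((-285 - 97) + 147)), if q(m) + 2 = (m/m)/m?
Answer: -235/43388051 ≈ -5.4162e-6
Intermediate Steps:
q(m) = -2 + 1/m (q(m) = -2 + (m/m)/m = -2 + 1/m)
1/((-301 - 103)*457 + q((-285 - 97) + 147)) = 1/((-301 - 103)*457 + (-2 + 1/((-285 - 97) + 147))) = 1/(-404*457 + (-2 + 1/(-382 + 147))) = 1/(-184628 + (-2 + 1/(-235))) = 1/(-184628 + (-2 - 1/235)) = 1/(-184628 - 471/235) = 1/(-43388051/235) = -235/43388051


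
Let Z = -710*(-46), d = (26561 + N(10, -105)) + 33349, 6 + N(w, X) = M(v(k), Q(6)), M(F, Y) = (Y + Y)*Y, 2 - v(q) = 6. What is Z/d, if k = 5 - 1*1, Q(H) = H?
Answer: 8165/14994 ≈ 0.54455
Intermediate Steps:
k = 4 (k = 5 - 1 = 4)
v(q) = -4 (v(q) = 2 - 1*6 = 2 - 6 = -4)
M(F, Y) = 2*Y² (M(F, Y) = (2*Y)*Y = 2*Y²)
N(w, X) = 66 (N(w, X) = -6 + 2*6² = -6 + 2*36 = -6 + 72 = 66)
d = 59976 (d = (26561 + 66) + 33349 = 26627 + 33349 = 59976)
Z = 32660
Z/d = 32660/59976 = 32660*(1/59976) = 8165/14994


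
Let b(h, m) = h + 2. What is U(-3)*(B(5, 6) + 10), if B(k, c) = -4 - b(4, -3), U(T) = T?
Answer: 0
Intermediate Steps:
b(h, m) = 2 + h
B(k, c) = -10 (B(k, c) = -4 - (2 + 4) = -4 - 1*6 = -4 - 6 = -10)
U(-3)*(B(5, 6) + 10) = -3*(-10 + 10) = -3*0 = 0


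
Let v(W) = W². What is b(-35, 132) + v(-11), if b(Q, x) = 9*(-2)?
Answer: 103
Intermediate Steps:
b(Q, x) = -18
b(-35, 132) + v(-11) = -18 + (-11)² = -18 + 121 = 103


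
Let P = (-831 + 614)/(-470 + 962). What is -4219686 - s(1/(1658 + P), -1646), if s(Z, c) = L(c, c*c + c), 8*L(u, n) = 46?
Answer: -16878767/4 ≈ -4.2197e+6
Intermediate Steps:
L(u, n) = 23/4 (L(u, n) = (⅛)*46 = 23/4)
P = -217/492 ≈ -0.44106
s(Z, c) = 23/4
-4219686 - s(1/(1658 + P), -1646) = -4219686 - 1*23/4 = -4219686 - 23/4 = -16878767/4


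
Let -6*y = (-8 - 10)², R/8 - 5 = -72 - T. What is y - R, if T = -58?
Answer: 18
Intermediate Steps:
R = -72 (R = 40 + 8*(-72 - 1*(-58)) = 40 + 8*(-72 + 58) = 40 + 8*(-14) = 40 - 112 = -72)
y = -54 (y = -(-8 - 10)²/6 = -⅙*(-18)² = -⅙*324 = -54)
y - R = -54 - 1*(-72) = -54 + 72 = 18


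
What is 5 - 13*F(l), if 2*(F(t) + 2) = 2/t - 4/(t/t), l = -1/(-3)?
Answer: 18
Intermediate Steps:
l = ⅓ (l = -1*(-⅓) = ⅓ ≈ 0.33333)
F(t) = -4 + 1/t (F(t) = -2 + (2/t - 4/(t/t))/2 = -2 + (2/t - 4/1)/2 = -2 + (2/t - 4*1)/2 = -2 + (2/t - 4)/2 = -2 + (-4 + 2/t)/2 = -2 + (-2 + 1/t) = -4 + 1/t)
5 - 13*F(l) = 5 - 13*(-4 + 1/(⅓)) = 5 - 13*(-4 + 3) = 5 - 13*(-1) = 5 + 13 = 18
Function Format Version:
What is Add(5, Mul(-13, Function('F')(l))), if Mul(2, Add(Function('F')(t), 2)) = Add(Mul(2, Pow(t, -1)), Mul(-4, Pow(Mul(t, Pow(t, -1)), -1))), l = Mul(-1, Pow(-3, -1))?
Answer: 18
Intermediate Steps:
l = Rational(1, 3) (l = Mul(-1, Rational(-1, 3)) = Rational(1, 3) ≈ 0.33333)
Function('F')(t) = Add(-4, Pow(t, -1)) (Function('F')(t) = Add(-2, Mul(Rational(1, 2), Add(Mul(2, Pow(t, -1)), Mul(-4, Pow(Mul(t, Pow(t, -1)), -1))))) = Add(-2, Mul(Rational(1, 2), Add(Mul(2, Pow(t, -1)), Mul(-4, Pow(1, -1))))) = Add(-2, Mul(Rational(1, 2), Add(Mul(2, Pow(t, -1)), Mul(-4, 1)))) = Add(-2, Mul(Rational(1, 2), Add(Mul(2, Pow(t, -1)), -4))) = Add(-2, Mul(Rational(1, 2), Add(-4, Mul(2, Pow(t, -1))))) = Add(-2, Add(-2, Pow(t, -1))) = Add(-4, Pow(t, -1)))
Add(5, Mul(-13, Function('F')(l))) = Add(5, Mul(-13, Add(-4, Pow(Rational(1, 3), -1)))) = Add(5, Mul(-13, Add(-4, 3))) = Add(5, Mul(-13, -1)) = Add(5, 13) = 18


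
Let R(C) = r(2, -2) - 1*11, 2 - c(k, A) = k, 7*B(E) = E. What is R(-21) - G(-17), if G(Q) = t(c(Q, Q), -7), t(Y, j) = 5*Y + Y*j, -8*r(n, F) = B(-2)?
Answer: 757/28 ≈ 27.036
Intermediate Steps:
B(E) = E/7
r(n, F) = 1/28 (r(n, F) = -(-2)/56 = -⅛*(-2/7) = 1/28)
c(k, A) = 2 - k
G(Q) = -4 + 2*Q (G(Q) = (2 - Q)*(5 - 7) = (2 - Q)*(-2) = -4 + 2*Q)
R(C) = -307/28 (R(C) = 1/28 - 1*11 = 1/28 - 11 = -307/28)
R(-21) - G(-17) = -307/28 - (-4 + 2*(-17)) = -307/28 - (-4 - 34) = -307/28 - 1*(-38) = -307/28 + 38 = 757/28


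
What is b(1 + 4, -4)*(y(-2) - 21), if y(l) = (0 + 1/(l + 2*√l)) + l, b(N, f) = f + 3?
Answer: 139/6 + I*√2/6 ≈ 23.167 + 0.2357*I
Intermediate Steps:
b(N, f) = 3 + f
y(l) = l + 1/(l + 2*√l) (y(l) = 1/(l + 2*√l) + l = l + 1/(l + 2*√l))
b(1 + 4, -4)*(y(-2) - 21) = (3 - 4)*((1 + (-2)² + 2*(-2)^(3/2))/(-2 + 2*√(-2)) - 21) = -((1 + 4 + 2*(-2*I*√2))/(-2 + 2*(I*√2)) - 21) = -((1 + 4 - 4*I*√2)/(-2 + 2*I*√2) - 21) = -((5 - 4*I*√2)/(-2 + 2*I*√2) - 21) = -(-21 + (5 - 4*I*√2)/(-2 + 2*I*√2)) = 21 - (5 - 4*I*√2)/(-2 + 2*I*√2)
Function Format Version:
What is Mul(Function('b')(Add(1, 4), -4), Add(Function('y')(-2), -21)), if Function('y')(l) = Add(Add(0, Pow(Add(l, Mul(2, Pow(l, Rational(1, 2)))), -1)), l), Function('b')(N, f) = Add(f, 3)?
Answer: Add(Rational(139, 6), Mul(Rational(1, 6), I, Pow(2, Rational(1, 2)))) ≈ Add(23.167, Mul(0.23570, I))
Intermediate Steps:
Function('b')(N, f) = Add(3, f)
Function('y')(l) = Add(l, Pow(Add(l, Mul(2, Pow(l, Rational(1, 2)))), -1)) (Function('y')(l) = Add(Pow(Add(l, Mul(2, Pow(l, Rational(1, 2)))), -1), l) = Add(l, Pow(Add(l, Mul(2, Pow(l, Rational(1, 2)))), -1)))
Mul(Function('b')(Add(1, 4), -4), Add(Function('y')(-2), -21)) = Mul(Add(3, -4), Add(Mul(Pow(Add(-2, Mul(2, Pow(-2, Rational(1, 2)))), -1), Add(1, Pow(-2, 2), Mul(2, Pow(-2, Rational(3, 2))))), -21)) = Mul(-1, Add(Mul(Pow(Add(-2, Mul(2, Mul(I, Pow(2, Rational(1, 2))))), -1), Add(1, 4, Mul(2, Mul(-2, I, Pow(2, Rational(1, 2)))))), -21)) = Mul(-1, Add(Mul(Pow(Add(-2, Mul(2, I, Pow(2, Rational(1, 2)))), -1), Add(1, 4, Mul(-4, I, Pow(2, Rational(1, 2))))), -21)) = Mul(-1, Add(Mul(Pow(Add(-2, Mul(2, I, Pow(2, Rational(1, 2)))), -1), Add(5, Mul(-4, I, Pow(2, Rational(1, 2))))), -21)) = Mul(-1, Add(-21, Mul(Pow(Add(-2, Mul(2, I, Pow(2, Rational(1, 2)))), -1), Add(5, Mul(-4, I, Pow(2, Rational(1, 2))))))) = Add(21, Mul(-1, Pow(Add(-2, Mul(2, I, Pow(2, Rational(1, 2)))), -1), Add(5, Mul(-4, I, Pow(2, Rational(1, 2))))))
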